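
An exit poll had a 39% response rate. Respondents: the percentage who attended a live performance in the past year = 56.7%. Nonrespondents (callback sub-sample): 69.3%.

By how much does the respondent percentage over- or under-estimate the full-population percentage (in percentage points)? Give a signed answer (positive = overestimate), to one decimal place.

Nonresponse fraction = 1 − 0.39 = 0.61.
Bias = (nonresponse fraction) × (respondent percentage − nonrespondent percentage)
     = 0.61 × (56.7 − 69.3) = 0.61 × -12.6 = -7.686.

-7.7 percentage points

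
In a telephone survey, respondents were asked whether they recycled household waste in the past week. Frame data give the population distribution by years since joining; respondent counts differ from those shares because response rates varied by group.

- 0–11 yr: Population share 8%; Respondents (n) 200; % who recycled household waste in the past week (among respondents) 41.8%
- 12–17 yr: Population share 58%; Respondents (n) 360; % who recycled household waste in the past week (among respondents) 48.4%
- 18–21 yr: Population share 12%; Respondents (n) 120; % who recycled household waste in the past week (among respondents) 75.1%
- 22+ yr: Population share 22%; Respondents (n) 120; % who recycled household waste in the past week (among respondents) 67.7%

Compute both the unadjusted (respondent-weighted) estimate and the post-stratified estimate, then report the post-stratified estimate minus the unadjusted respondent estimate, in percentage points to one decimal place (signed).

+1.7 percentage points

Without adjustment, the pooled respondent share is:
  (200/800)×41.8 + (360/800)×48.4 + (120/800)×75.1 + (120/800)×67.7 = 53.65%
Post-stratifying to population shares instead:
  0.08×41.8 + 0.58×48.4 + 0.12×75.1 + 0.22×67.7 = 55.322%
Difference = 55.322 − 53.65 = 1.672 pp.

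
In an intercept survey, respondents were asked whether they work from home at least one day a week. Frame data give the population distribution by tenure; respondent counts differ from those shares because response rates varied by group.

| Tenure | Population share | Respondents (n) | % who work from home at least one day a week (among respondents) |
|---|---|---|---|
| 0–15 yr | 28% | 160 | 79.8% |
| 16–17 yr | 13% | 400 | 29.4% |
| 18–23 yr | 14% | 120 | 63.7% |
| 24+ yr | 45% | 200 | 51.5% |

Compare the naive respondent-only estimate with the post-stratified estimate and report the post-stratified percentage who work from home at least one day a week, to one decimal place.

Naive respondent-only estimate (weights = respondent counts):
  (160/880)×79.8 + (400/880)×29.4 + (120/880)×63.7 + (200/880)×51.5 = 48.2636%
Post-stratifying to population shares instead:
  0.28×79.8 + 0.13×29.4 + 0.14×63.7 + 0.45×51.5 = 58.259%

58.3%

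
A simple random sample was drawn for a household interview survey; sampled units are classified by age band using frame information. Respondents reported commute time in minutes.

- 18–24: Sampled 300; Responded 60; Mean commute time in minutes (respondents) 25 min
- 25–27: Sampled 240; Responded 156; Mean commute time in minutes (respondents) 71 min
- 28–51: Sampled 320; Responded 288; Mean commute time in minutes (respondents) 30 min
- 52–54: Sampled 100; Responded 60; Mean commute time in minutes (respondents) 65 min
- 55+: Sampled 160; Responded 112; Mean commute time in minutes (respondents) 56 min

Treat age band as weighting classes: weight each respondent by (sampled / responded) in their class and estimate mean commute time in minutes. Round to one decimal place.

Response rates by class: 18–24 60/300 = 20%, 25–27 156/240 = 65%, 28–51 288/320 = 90%, 52–54 60/100 = 60%, 55+ 112/160 = 70%.
Each respondent's weight = sampled/responded in their class; summing within a class gives n_sampled, so:
  18–24: 300 × 25 = 7500
  25–27: 240 × 71 = 17,040
  28–51: 320 × 30 = 9600
  52–54: 100 × 65 = 6500
  55+: 160 × 56 = 8960
Adjusted estimate = 49,600 / 1,120 = 44.2857 → 44.3.

44.3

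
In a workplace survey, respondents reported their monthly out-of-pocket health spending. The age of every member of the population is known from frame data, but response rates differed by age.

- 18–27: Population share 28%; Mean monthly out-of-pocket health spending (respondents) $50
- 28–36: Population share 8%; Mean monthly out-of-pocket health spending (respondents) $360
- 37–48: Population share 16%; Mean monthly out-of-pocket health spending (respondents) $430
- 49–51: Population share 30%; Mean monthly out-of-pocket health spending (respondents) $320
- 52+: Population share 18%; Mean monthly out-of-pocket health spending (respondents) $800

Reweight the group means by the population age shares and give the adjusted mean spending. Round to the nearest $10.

$350

Weight each group's respondent value by its population share:
  18–27: 0.28 × 50 = 14
  28–36: 0.08 × 360 = 28.8
  37–48: 0.16 × 430 = 68.8
  49–51: 0.3 × 320 = 96
  52+: 0.18 × 800 = 144
Post-stratified estimate = 351.6 → $350.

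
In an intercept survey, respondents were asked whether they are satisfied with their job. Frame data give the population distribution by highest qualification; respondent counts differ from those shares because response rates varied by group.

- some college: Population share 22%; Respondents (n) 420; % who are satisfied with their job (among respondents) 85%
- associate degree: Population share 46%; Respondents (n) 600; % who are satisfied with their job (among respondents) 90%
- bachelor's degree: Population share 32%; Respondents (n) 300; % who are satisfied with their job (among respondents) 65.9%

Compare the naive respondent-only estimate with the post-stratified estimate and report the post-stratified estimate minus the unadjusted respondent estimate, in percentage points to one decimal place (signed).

-1.7 percentage points

Without adjustment, the pooled respondent share is:
  (420/1320)×85 + (600/1320)×90 + (300/1320)×65.9 = 82.9318%
Post-stratifying to population shares instead:
  0.22×85 + 0.46×90 + 0.32×65.9 = 81.188%
Difference = 81.188 − 82.9318 = -1.7438 pp.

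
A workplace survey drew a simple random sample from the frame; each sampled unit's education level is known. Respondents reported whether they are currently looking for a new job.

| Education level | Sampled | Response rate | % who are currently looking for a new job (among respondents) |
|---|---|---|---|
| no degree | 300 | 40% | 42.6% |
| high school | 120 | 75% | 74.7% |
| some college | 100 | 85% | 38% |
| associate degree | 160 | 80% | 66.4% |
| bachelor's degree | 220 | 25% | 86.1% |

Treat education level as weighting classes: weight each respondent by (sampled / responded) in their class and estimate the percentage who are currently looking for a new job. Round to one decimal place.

With weight = n_sampled/n_responded per class, the weighted class total is n_sampled:
  no degree: 300 × 42.6 = 12,780
  high school: 120 × 74.7 = 8964
  some college: 100 × 38 = 3800
  associate degree: 160 × 66.4 = 10,624
  bachelor's degree: 220 × 86.1 = 18,942
Adjusted estimate = 55,110 / 900 = 61.2333 → 61.2%.

61.2%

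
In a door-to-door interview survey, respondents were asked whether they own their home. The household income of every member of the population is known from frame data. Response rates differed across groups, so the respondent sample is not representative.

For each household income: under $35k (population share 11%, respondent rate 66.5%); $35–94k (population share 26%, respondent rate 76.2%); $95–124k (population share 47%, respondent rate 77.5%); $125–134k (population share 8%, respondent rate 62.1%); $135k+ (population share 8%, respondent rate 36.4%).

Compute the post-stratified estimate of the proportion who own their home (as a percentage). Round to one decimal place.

Post-stratification weights by population share, not respondent share:
  under $35k: 0.11 × 66.5 = 7.315
  $35–94k: 0.26 × 76.2 = 19.812
  $95–124k: 0.47 × 77.5 = 36.425
  $125–134k: 0.08 × 62.1 = 4.968
  $135k+: 0.08 × 36.4 = 2.912
Post-stratified estimate = 71.432 → 71.4%.

71.4%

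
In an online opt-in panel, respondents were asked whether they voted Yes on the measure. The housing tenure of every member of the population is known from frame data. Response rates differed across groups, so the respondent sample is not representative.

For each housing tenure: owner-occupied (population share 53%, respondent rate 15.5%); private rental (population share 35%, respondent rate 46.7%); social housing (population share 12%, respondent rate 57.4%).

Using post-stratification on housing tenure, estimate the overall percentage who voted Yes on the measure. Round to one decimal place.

Weight each group's respondent value by its population share:
  owner-occupied: 0.53 × 15.5 = 8.215
  private rental: 0.35 × 46.7 = 16.345
  social housing: 0.12 × 57.4 = 6.888
Post-stratified estimate = 31.448 → 31.4%.

31.4%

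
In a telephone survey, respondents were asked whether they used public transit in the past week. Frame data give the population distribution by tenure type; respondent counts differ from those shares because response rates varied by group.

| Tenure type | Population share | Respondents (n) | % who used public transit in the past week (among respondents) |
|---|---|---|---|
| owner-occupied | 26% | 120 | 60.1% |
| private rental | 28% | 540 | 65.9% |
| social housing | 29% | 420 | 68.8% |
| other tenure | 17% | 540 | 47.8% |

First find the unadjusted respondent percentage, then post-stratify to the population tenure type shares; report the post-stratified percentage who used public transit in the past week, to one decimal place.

62.2%

Without adjustment, the pooled respondent share is:
  (120/1620)×60.1 + (540/1620)×65.9 + (420/1620)×68.8 + (540/1620)×47.8 = 60.1889%
Post-stratifying to population shares instead:
  0.26×60.1 + 0.28×65.9 + 0.29×68.8 + 0.17×47.8 = 62.156%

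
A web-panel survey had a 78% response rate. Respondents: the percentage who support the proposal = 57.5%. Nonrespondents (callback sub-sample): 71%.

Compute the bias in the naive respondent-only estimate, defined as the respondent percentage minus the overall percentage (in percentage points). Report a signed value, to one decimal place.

-3.0 percentage points

Nonresponse fraction = 1 − 0.78 = 0.22.
Bias = (nonresponse fraction) × (respondent percentage − nonrespondent percentage)
     = 0.22 × (57.5 − 71) = 0.22 × -13.5 = -2.97.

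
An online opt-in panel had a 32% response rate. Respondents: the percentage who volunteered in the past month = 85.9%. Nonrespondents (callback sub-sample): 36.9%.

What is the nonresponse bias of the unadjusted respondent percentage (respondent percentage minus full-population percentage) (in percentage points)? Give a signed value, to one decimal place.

+33.3 percentage points

Nonresponse fraction = 1 − 0.32 = 0.68.
Bias = (nonresponse fraction) × (respondent percentage − nonrespondent percentage)
     = 0.68 × (85.9 − 36.9) = 0.68 × 49 = 33.32.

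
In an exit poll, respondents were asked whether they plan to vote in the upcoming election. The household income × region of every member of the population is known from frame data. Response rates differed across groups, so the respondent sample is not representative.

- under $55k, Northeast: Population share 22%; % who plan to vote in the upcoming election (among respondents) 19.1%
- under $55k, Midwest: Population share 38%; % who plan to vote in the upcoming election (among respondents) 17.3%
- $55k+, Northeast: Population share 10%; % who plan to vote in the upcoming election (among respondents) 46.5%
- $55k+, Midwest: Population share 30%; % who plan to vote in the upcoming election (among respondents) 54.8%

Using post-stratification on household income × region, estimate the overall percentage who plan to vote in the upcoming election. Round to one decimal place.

31.9%

Each cell contributes population-share × respondent value:
  under $55k, Northeast: 0.22 × 19.1 = 4.202
  under $55k, Midwest: 0.38 × 17.3 = 6.574
  $55k+, Northeast: 0.1 × 46.5 = 4.65
  $55k+, Midwest: 0.3 × 54.8 = 16.44
Post-stratified estimate = 31.866 → 31.9%.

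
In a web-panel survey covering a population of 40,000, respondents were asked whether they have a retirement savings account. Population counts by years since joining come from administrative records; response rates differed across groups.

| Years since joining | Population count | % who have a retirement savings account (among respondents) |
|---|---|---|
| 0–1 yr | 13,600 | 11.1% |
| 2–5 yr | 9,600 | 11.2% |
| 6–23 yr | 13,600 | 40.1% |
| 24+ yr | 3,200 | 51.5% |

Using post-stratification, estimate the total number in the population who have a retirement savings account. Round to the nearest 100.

Estimated count per cell = population count × respondent percentage:
  0–1 yr: 13,600 × 11.1% = 1509.6
  2–5 yr: 9,600 × 11.2% = 1075.2
  6–23 yr: 13,600 × 40.1% = 5453.6
  24+ yr: 3,200 × 51.5% = 1648
Estimated total = 9686.4 → 9,700.

9,700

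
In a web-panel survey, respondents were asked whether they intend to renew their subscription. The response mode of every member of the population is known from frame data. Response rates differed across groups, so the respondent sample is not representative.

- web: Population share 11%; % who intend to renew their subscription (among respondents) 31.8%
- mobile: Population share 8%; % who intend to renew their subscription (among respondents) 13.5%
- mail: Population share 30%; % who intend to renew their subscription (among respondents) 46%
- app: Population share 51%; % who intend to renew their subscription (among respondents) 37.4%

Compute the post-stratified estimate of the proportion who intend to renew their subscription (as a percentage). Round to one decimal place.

Reweight to the known response mode distribution:
  web: 0.11 × 31.8 = 3.498
  mobile: 0.08 × 13.5 = 1.08
  mail: 0.3 × 46 = 13.8
  app: 0.51 × 37.4 = 19.074
Post-stratified estimate = 37.452 → 37.5%.

37.5%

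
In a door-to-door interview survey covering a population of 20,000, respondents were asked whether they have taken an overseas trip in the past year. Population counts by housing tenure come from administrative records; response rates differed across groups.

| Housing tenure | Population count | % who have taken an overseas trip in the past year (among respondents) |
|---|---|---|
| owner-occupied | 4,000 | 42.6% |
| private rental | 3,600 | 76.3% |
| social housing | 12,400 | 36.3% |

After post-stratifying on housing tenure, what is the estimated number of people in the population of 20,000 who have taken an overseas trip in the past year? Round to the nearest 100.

Each cell contributes its population count × the respondent rate:
  owner-occupied: 4,000 × 42.6% = 1704
  private rental: 3,600 × 76.3% = 2746.8
  social housing: 12,400 × 36.3% = 4501.2
Estimated total = 8952 → 9,000.

9,000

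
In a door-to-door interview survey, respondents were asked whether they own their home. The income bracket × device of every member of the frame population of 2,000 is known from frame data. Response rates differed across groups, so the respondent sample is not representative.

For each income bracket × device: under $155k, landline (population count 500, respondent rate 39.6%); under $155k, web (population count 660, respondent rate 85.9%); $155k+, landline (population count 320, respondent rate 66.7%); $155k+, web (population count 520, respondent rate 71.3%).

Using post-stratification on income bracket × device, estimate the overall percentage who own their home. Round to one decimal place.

67.5%

Weight each group's respondent value by its population share:
  under $155k, landline: (500/2,000) × 39.6 = 9.9
  under $155k, web: (660/2,000) × 85.9 = 28.347
  $155k+, landline: (320/2,000) × 66.7 = 10.672
  $155k+, web: (520/2,000) × 71.3 = 18.538
Post-stratified estimate = 67.457 → 67.5%.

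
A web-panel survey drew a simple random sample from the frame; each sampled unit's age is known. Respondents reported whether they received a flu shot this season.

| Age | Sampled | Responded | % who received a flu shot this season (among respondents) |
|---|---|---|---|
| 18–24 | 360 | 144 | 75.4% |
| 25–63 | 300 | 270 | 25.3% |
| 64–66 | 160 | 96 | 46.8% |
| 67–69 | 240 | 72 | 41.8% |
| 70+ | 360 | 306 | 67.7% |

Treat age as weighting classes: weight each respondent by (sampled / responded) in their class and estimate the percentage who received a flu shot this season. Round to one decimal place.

54.0%

Response rates by class: 18–24 144/360 = 40%, 25–63 270/300 = 90%, 64–66 96/160 = 60%, 67–69 72/240 = 30%, 70+ 306/360 = 85%.
With weight = n_sampled/n_responded per class, the weighted class total is n_sampled:
  18–24: 360 × 75.4 = 27144
  25–63: 300 × 25.3 = 7590
  64–66: 160 × 46.8 = 7488
  67–69: 240 × 41.8 = 10,032
  70+: 360 × 67.7 = 24,372
Adjusted estimate = 76,626 / 1,420 = 53.962 → 54.0%.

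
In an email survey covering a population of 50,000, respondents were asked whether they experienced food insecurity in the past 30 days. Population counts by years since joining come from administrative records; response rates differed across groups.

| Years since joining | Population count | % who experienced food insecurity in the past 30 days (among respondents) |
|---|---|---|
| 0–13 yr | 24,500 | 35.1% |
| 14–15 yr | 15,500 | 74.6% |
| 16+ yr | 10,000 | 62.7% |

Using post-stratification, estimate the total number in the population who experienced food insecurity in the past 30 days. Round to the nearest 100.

26,400

Each cell contributes its population count × the respondent rate:
  0–13 yr: 24,500 × 35.1% = 8599.5
  14–15 yr: 15,500 × 74.6% = 11,563
  16+ yr: 10,000 × 62.7% = 6270
Estimated total = 26432.5 → 26,400.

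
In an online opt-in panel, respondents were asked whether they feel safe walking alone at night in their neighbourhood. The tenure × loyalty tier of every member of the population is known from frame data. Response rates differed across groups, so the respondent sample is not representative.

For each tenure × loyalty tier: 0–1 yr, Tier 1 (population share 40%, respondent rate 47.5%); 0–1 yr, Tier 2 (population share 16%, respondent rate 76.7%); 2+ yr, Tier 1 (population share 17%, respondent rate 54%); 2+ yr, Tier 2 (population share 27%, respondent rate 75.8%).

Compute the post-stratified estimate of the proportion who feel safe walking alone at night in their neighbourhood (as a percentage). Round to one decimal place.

Reweight to the known tenure × loyalty tier distribution:
  0–1 yr, Tier 1: 0.4 × 47.5 = 19
  0–1 yr, Tier 2: 0.16 × 76.7 = 12.272
  2+ yr, Tier 1: 0.17 × 54 = 9.18
  2+ yr, Tier 2: 0.27 × 75.8 = 20.466
Post-stratified estimate = 60.918 → 60.9%.

60.9%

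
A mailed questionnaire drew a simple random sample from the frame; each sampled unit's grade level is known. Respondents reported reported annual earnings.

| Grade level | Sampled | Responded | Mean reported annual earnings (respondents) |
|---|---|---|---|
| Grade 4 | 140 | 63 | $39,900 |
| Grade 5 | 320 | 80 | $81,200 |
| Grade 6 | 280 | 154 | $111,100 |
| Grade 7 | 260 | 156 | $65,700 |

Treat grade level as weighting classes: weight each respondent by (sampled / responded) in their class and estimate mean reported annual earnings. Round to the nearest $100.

$79,800

Class response rates: Grade 4 63/140 = 45%, Grade 5 80/320 = 25%, Grade 6 154/280 = 55%, Grade 7 156/260 = 60%.
Each respondent's weight = sampled/responded in their class; summing within a class gives n_sampled, so:
  Grade 4: 140 × 39,900 = 5,586,000
  Grade 5: 320 × 81,200 = 25,984,000
  Grade 6: 280 × 111,100 = 31,108,000
  Grade 7: 260 × 65,700 = 17,082,000
Adjusted estimate = 79,760,000 / 1,000 = 79,760 → $79,800.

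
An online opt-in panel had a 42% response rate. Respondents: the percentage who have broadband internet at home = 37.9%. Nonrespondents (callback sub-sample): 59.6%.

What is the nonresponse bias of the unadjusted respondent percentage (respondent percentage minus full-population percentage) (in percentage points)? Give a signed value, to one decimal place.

-12.6 percentage points

Nonresponse fraction = 1 − 0.42 = 0.58.
Bias = (nonresponse fraction) × (respondent percentage − nonrespondent percentage)
     = 0.58 × (37.9 − 59.6) = 0.58 × -21.7 = -12.586.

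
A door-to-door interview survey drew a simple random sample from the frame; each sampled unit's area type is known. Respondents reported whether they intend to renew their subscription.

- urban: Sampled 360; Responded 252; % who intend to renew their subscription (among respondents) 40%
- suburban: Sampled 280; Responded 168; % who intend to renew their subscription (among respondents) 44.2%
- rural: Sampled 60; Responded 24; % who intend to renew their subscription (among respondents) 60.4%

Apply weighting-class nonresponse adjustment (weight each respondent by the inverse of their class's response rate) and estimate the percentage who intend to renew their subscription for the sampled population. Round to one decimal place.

43.4%

Class response rates: urban 252/360 = 70%, suburban 168/280 = 60%, rural 24/60 = 40%.
Weighting each respondent by the inverse class response rate inflates each class back to its sampled size, so the class weight is n_sampled:
  urban: 360 × 40 = 14,400
  suburban: 280 × 44.2 = 12,376
  rural: 60 × 60.4 = 3624
Adjusted estimate = 30,400 / 700 = 43.4286 → 43.4%.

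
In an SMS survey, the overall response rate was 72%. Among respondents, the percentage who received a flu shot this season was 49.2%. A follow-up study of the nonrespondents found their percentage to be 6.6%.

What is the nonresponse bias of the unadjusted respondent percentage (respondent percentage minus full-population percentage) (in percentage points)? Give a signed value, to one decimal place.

Nonresponse fraction = 1 − 0.72 = 0.28.
Bias = (nonresponse fraction) × (respondent percentage − nonrespondent percentage)
     = 0.28 × (49.2 − 6.6) = 0.28 × 42.6 = 11.928.

+11.9 percentage points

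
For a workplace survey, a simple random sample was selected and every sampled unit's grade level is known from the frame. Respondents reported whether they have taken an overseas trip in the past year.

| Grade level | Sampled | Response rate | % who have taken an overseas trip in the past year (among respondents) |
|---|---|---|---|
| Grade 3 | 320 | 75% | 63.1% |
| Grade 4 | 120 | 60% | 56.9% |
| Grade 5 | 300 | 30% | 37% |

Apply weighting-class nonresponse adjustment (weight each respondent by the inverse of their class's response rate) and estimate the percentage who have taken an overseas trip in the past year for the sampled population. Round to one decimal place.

Each respondent's weight = sampled/responded in their class; summing within a class gives n_sampled, so:
  Grade 3: 320 × 63.1 = 20,192
  Grade 4: 120 × 56.9 = 6828
  Grade 5: 300 × 37 = 11,100
Adjusted estimate = 38,120 / 740 = 51.5135 → 51.5%.

51.5%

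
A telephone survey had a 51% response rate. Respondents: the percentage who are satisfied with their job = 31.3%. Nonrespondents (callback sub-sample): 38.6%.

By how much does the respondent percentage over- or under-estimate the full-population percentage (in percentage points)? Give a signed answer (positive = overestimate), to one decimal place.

-3.6 percentage points

Nonresponse fraction = 1 − 0.51 = 0.49.
Bias = (nonresponse fraction) × (respondent percentage − nonrespondent percentage)
     = 0.49 × (31.3 − 38.6) = 0.49 × -7.3 = -3.577.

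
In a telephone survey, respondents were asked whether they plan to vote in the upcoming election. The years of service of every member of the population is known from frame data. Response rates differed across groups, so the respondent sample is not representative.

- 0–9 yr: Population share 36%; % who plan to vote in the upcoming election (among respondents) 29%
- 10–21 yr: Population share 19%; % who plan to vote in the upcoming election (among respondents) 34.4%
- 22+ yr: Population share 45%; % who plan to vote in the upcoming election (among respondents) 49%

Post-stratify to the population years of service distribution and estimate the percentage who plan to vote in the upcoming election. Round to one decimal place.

39.0%

Weight each group's respondent value by its population share:
  0–9 yr: 0.36 × 29 = 10.44
  10–21 yr: 0.19 × 34.4 = 6.536
  22+ yr: 0.45 × 49 = 22.05
Post-stratified estimate = 39.026 → 39.0%.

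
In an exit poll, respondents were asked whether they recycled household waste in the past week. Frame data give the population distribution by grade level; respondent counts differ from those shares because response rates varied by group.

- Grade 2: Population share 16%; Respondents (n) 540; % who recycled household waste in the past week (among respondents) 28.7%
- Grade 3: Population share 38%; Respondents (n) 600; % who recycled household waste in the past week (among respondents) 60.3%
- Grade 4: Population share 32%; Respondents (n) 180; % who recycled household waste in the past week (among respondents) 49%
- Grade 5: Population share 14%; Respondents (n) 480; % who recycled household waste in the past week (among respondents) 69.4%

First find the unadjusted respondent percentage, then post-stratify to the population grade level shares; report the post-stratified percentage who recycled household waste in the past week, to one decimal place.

52.9%

Naive respondent-only estimate (weights = respondent counts):
  (540/1800)×28.7 + (600/1800)×60.3 + (180/1800)×49 + (480/1800)×69.4 = 52.1167%
Post-stratifying to population shares instead:
  0.16×28.7 + 0.38×60.3 + 0.32×49 + 0.14×69.4 = 52.902%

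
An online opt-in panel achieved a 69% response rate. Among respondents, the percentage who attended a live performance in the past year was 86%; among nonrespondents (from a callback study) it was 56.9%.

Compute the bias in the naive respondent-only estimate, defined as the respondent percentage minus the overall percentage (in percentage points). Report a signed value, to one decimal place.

Nonresponse fraction = 1 − 0.69 = 0.31.
Bias = (nonresponse fraction) × (respondent percentage − nonrespondent percentage)
     = 0.31 × (86 − 56.9) = 0.31 × 29.1 = 9.021.

+9.0 percentage points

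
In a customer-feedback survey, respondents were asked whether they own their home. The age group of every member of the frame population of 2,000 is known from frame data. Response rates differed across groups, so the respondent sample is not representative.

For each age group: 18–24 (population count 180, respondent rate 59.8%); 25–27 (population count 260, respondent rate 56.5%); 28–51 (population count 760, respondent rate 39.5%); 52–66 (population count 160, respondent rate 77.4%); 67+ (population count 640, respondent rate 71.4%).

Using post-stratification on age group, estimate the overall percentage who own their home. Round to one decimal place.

56.8%

Reweight to the known age group distribution:
  18–24: (180/2,000) × 59.8 = 5.382
  25–27: (260/2,000) × 56.5 = 7.345
  28–51: (760/2,000) × 39.5 = 15.01
  52–66: (160/2,000) × 77.4 = 6.192
  67+: (640/2,000) × 71.4 = 22.848
Post-stratified estimate = 56.777 → 56.8%.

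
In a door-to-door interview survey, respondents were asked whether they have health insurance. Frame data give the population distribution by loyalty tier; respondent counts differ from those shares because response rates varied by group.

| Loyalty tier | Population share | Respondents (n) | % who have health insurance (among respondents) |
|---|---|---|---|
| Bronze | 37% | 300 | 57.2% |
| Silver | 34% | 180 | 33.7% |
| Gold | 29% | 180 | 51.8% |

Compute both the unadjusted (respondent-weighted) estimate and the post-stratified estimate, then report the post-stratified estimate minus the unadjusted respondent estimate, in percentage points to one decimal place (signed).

-1.7 percentage points

Naive respondent-only estimate (weights = respondent counts):
  (300/660)×57.2 + (180/660)×33.7 + (180/660)×51.8 = 49.3182%
Reweighting by population loyalty tier shares:
  0.37×57.2 + 0.34×33.7 + 0.29×51.8 = 47.644%
Difference = 47.644 − 49.3182 = -1.6742 pp.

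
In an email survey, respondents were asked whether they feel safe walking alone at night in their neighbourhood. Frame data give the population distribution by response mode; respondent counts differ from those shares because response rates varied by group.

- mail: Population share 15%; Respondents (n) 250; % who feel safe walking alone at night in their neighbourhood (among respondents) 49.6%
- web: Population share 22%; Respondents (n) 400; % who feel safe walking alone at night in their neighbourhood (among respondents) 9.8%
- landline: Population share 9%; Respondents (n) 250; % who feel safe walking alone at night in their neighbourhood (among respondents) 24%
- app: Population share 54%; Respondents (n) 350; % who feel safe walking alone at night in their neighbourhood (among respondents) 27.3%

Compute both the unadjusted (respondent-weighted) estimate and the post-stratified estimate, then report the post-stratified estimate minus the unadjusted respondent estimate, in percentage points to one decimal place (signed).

Unadjusted (pooled respondent) estimate weights by respondent counts:
  (250/1250)×49.6 + (400/1250)×9.8 + (250/1250)×24 + (350/1250)×27.3 = 25.5%
Post-stratifying to population shares instead:
  0.15×49.6 + 0.22×9.8 + 0.09×24 + 0.54×27.3 = 26.498%
Difference = 26.498 − 25.5 = 0.998 pp.

+1.0 percentage points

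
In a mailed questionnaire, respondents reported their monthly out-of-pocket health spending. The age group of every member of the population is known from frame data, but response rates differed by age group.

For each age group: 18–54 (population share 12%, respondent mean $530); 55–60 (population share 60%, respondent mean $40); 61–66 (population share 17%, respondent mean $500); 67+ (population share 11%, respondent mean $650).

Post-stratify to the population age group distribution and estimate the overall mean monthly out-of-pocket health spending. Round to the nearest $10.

Reweight to the known age group distribution:
  18–54: 0.12 × 530 = 63.6
  55–60: 0.6 × 40 = 24
  61–66: 0.17 × 500 = 85
  67+: 0.11 × 650 = 71.5
Post-stratified estimate = 244.1 → $240.

$240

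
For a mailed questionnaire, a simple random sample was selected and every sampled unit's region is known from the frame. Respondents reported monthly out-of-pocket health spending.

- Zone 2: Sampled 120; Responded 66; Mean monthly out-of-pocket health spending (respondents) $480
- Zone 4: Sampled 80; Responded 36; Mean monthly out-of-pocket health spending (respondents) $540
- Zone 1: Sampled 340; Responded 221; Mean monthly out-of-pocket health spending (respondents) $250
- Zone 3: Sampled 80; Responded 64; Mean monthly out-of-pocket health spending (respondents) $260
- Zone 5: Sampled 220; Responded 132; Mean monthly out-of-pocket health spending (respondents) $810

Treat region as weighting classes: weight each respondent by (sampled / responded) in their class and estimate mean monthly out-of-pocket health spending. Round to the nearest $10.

$460

Response rates by class: Zone 2 66/120 = 55%, Zone 4 36/80 = 45%, Zone 1 221/340 = 65%, Zone 3 64/80 = 80%, Zone 5 132/220 = 60%.
Each respondent's weight = sampled/responded in their class; summing within a class gives n_sampled, so:
  Zone 2: 120 × 480 = 57,600
  Zone 4: 80 × 540 = 43,200
  Zone 1: 340 × 250 = 85,000
  Zone 3: 80 × 260 = 20,800
  Zone 5: 220 × 810 = 178,200
Adjusted estimate = 384,800 / 840 = 458.095 → $460.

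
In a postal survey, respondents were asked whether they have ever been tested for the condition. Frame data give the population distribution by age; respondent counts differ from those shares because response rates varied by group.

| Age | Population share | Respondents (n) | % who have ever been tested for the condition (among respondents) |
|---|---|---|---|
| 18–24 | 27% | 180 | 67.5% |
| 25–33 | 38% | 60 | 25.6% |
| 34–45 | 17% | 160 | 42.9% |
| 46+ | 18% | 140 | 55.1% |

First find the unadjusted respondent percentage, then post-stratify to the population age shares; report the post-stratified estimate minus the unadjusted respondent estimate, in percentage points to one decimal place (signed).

-7.2 percentage points

Naive respondent-only estimate (weights = respondent counts):
  (180/540)×67.5 + (60/540)×25.6 + (160/540)×42.9 + (140/540)×55.1 = 52.3407%
Post-stratified estimate weights by population shares:
  0.27×67.5 + 0.38×25.6 + 0.17×42.9 + 0.18×55.1 = 45.164%
Difference = 45.164 − 52.3407 = -7.1767 pp.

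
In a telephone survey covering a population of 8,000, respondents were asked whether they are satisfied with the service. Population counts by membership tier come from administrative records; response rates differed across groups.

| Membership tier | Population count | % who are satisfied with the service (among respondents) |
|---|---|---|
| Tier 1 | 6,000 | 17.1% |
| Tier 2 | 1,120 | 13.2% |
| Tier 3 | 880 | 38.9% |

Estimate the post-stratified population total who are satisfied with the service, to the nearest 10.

Apply each group's respondent rate to its population count:
  Tier 1: 6,000 × 17.1% = 1026
  Tier 2: 1,120 × 13.2% = 147.84
  Tier 3: 880 × 38.9% = 342.32
Estimated total = 1516.16 → 1,520.

1,520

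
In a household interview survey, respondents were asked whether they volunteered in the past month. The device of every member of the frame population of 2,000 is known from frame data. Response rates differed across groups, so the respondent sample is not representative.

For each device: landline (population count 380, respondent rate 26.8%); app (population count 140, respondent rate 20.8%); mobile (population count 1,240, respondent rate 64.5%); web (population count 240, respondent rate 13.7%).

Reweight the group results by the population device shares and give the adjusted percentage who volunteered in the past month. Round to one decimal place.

48.2%

Reweight to the known device distribution:
  landline: (380/2,000) × 26.8 = 5.092
  app: (140/2,000) × 20.8 = 1.456
  mobile: (1,240/2,000) × 64.5 = 39.99
  web: (240/2,000) × 13.7 = 1.644
Post-stratified estimate = 48.182 → 48.2%.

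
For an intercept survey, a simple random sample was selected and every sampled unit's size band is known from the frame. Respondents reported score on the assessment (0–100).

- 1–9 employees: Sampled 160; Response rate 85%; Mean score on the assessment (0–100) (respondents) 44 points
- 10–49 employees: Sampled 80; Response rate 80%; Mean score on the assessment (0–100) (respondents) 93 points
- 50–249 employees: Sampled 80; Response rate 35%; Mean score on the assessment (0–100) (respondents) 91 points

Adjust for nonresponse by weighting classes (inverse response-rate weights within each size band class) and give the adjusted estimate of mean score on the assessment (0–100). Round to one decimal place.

Each respondent's weight = sampled/responded in their class; summing within a class gives n_sampled, so:
  1–9 employees: 160 × 44 = 7040
  10–49 employees: 80 × 93 = 7440
  50–249 employees: 80 × 91 = 7280
Adjusted estimate = 21,760 / 320 = 68 → 68.0.

68.0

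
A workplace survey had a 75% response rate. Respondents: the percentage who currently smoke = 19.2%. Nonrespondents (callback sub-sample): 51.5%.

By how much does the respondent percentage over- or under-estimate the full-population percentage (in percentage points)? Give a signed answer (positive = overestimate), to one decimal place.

Nonresponse fraction = 1 − 0.75 = 0.25.
Bias = (nonresponse fraction) × (respondent percentage − nonrespondent percentage)
     = 0.25 × (19.2 − 51.5) = 0.25 × -32.3 = -8.075.

-8.1 percentage points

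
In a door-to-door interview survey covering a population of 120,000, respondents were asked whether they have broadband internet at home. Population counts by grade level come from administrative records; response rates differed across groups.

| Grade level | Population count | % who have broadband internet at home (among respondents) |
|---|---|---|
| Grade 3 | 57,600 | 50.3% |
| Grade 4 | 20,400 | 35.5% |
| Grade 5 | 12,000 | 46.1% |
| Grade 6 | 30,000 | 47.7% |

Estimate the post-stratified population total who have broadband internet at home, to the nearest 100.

56,100

Each cell contributes its population count × the respondent rate:
  Grade 3: 57,600 × 50.3% = 28972.8
  Grade 4: 20,400 × 35.5% = 7242
  Grade 5: 12,000 × 46.1% = 5532
  Grade 6: 30,000 × 47.7% = 14,310
Estimated total = 56056.8 → 56,100.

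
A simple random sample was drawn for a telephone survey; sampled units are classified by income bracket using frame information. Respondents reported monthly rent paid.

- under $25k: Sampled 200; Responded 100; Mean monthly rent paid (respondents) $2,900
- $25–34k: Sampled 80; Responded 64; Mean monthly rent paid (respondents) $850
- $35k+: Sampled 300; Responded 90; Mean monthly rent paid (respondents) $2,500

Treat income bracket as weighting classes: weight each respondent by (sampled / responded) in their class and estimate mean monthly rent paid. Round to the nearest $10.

Response rates by class: under $25k 100/200 = 50%, $25–34k 64/80 = 80%, $35k+ 90/300 = 30%.
Inverse-response-rate weighting restores each class to its sampled count, so class totals weight by n_sampled:
  under $25k: 200 × 2900 = 580,000
  $25–34k: 80 × 850 = 68,000
  $35k+: 300 × 2500 = 750,000
Adjusted estimate = 1,398,000 / 580 = 2410.34 → $2,410.

$2,410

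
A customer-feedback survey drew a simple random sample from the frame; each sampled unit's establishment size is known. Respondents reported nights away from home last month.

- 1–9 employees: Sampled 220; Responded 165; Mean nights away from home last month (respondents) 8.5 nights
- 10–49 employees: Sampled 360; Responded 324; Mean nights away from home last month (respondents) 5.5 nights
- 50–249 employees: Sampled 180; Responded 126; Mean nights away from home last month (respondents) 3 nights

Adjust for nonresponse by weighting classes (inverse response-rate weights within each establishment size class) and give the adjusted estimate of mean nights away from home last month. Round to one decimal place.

5.8

Response rates by class: 1–9 employees 165/220 = 75%, 10–49 employees 324/360 = 90%, 50–249 employees 126/180 = 70%.
Inverse-response-rate weighting restores each class to its sampled count, so class totals weight by n_sampled:
  1–9 employees: 220 × 8.5 = 1870
  10–49 employees: 360 × 5.5 = 1980
  50–249 employees: 180 × 3 = 540
Adjusted estimate = 4390 / 760 = 5.77632 → 5.8.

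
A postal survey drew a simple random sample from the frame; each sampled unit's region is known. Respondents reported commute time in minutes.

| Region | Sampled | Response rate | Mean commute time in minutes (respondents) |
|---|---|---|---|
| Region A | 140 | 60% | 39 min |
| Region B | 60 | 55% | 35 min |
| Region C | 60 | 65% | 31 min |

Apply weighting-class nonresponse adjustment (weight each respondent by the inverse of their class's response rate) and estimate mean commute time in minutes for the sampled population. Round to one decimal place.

With weight = n_sampled/n_responded per class, the weighted class total is n_sampled:
  Region A: 140 × 39 = 5460
  Region B: 60 × 35 = 2100
  Region C: 60 × 31 = 1860
Adjusted estimate = 9420 / 260 = 36.2308 → 36.2.

36.2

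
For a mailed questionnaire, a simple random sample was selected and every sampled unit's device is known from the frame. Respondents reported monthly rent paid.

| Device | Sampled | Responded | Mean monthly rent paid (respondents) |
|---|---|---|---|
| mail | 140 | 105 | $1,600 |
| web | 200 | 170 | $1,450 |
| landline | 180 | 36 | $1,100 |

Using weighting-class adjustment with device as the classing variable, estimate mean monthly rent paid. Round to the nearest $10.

$1,370

Response rates by class: mail 105/140 = 75%, web 170/200 = 85%, landline 36/180 = 20%.
Weighting each respondent by the inverse class response rate inflates each class back to its sampled size, so the class weight is n_sampled:
  mail: 140 × 1600 = 224,000
  web: 200 × 1450 = 290,000
  landline: 180 × 1100 = 198,000
Adjusted estimate = 712,000 / 520 = 1369.23 → $1,370.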